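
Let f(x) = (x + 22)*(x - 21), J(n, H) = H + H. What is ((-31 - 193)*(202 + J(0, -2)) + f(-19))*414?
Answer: -18411408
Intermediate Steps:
J(n, H) = 2*H
f(x) = (-21 + x)*(22 + x) (f(x) = (22 + x)*(-21 + x) = (-21 + x)*(22 + x))
((-31 - 193)*(202 + J(0, -2)) + f(-19))*414 = ((-31 - 193)*(202 + 2*(-2)) + (-462 - 19 + (-19)**2))*414 = (-224*(202 - 4) + (-462 - 19 + 361))*414 = (-224*198 - 120)*414 = (-44352 - 120)*414 = -44472*414 = -18411408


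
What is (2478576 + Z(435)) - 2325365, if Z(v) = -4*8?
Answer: 153179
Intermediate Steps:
Z(v) = -32
(2478576 + Z(435)) - 2325365 = (2478576 - 32) - 2325365 = 2478544 - 2325365 = 153179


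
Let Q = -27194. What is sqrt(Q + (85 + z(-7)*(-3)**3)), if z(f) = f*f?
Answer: 4*I*sqrt(1777) ≈ 168.62*I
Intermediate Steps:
z(f) = f**2
sqrt(Q + (85 + z(-7)*(-3)**3)) = sqrt(-27194 + (85 + (-7)**2*(-3)**3)) = sqrt(-27194 + (85 + 49*(-27))) = sqrt(-27194 + (85 - 1323)) = sqrt(-27194 - 1238) = sqrt(-28432) = 4*I*sqrt(1777)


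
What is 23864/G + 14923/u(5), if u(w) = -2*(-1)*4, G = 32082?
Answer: 239475299/128328 ≈ 1866.1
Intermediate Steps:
u(w) = 8 (u(w) = 2*4 = 8)
23864/G + 14923/u(5) = 23864/32082 + 14923/8 = 23864*(1/32082) + 14923*(1/8) = 11932/16041 + 14923/8 = 239475299/128328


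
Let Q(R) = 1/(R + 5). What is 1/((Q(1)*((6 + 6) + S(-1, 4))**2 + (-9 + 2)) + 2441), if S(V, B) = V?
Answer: 6/14725 ≈ 0.00040747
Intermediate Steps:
Q(R) = 1/(5 + R)
1/((Q(1)*((6 + 6) + S(-1, 4))**2 + (-9 + 2)) + 2441) = 1/((((6 + 6) - 1)**2/(5 + 1) + (-9 + 2)) + 2441) = 1/(((12 - 1)**2/6 - 7) + 2441) = 1/(((1/6)*11**2 - 7) + 2441) = 1/(((1/6)*121 - 7) + 2441) = 1/((121/6 - 7) + 2441) = 1/(79/6 + 2441) = 1/(14725/6) = 6/14725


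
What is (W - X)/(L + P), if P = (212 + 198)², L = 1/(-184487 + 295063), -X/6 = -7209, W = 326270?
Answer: 31294777216/18587825601 ≈ 1.6836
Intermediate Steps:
X = 43254 (X = -6*(-7209) = 43254)
L = 1/110576 ≈ 9.0435e-6
P = 168100 (P = 410² = 168100)
(W - X)/(L + P) = (326270 - 1*43254)/(1/110576 + 168100) = (326270 - 43254)/(18587825601/110576) = 283016*(110576/18587825601) = 31294777216/18587825601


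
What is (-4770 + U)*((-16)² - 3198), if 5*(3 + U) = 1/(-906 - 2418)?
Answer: 116690400931/8310 ≈ 1.4042e+7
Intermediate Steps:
U = -49861/16620 (U = -3 + 1/(5*(-906 - 2418)) = -3 + (⅕)/(-3324) = -3 + (⅕)*(-1/3324) = -3 - 1/16620 = -49861/16620 ≈ -3.0001)
(-4770 + U)*((-16)² - 3198) = (-4770 - 49861/16620)*((-16)² - 3198) = -79327261*(256 - 3198)/16620 = -79327261/16620*(-2942) = 116690400931/8310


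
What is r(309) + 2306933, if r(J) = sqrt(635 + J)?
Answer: 2306933 + 4*sqrt(59) ≈ 2.3070e+6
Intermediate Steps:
r(309) + 2306933 = sqrt(635 + 309) + 2306933 = sqrt(944) + 2306933 = 4*sqrt(59) + 2306933 = 2306933 + 4*sqrt(59)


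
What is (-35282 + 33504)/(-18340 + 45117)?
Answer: -1778/26777 ≈ -0.066400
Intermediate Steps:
(-35282 + 33504)/(-18340 + 45117) = -1778/26777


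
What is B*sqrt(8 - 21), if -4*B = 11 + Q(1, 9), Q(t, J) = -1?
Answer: -5*I*sqrt(13)/2 ≈ -9.0139*I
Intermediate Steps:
B = -5/2 (B = -(11 - 1)/4 = -1/4*10 = -5/2 ≈ -2.5000)
B*sqrt(8 - 21) = -5*sqrt(8 - 21)/2 = -5*I*sqrt(13)/2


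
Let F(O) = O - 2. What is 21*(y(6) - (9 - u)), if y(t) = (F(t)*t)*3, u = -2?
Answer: 1281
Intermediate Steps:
F(O) = -2 + O
y(t) = 3*t*(-2 + t) (y(t) = ((-2 + t)*t)*3 = (t*(-2 + t))*3 = 3*t*(-2 + t))
21*(y(6) - (9 - u)) = 21*(3*6*(-2 + 6) - (9 - 1*(-2))) = 21*(3*6*4 - (9 + 2)) = 21*(72 - 1*11) = 21*(72 - 11) = 21*61 = 1281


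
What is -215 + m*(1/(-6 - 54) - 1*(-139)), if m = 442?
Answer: 1836469/30 ≈ 61216.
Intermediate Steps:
-215 + m*(1/(-6 - 54) - 1*(-139)) = -215 + 442*(1/(-6 - 54) - 1*(-139)) = -215 + 442*(1/(-60) + 139) = -215 + 442*(-1/60 + 139) = -215 + 442*(8339/60) = -215 + 1842919/30 = 1836469/30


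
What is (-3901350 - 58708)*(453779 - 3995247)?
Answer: 14024418685144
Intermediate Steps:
(-3901350 - 58708)*(453779 - 3995247) = -3960058*(-3541468) = 14024418685144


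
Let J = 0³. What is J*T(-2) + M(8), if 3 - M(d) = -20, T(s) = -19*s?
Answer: 23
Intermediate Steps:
M(d) = 23 (M(d) = 3 - 1*(-20) = 3 + 20 = 23)
J = 0
J*T(-2) + M(8) = 0*(-19*(-2)) + 23 = 0*38 + 23 = 0 + 23 = 23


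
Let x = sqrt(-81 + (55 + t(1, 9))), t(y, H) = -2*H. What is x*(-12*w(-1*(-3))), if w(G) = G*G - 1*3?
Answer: -144*I*sqrt(11) ≈ -477.59*I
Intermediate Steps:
w(G) = -3 + G**2 (w(G) = G**2 - 3 = -3 + G**2)
x = 2*I*sqrt(11) (x = sqrt(-81 + (55 - 2*9)) = sqrt(-81 + (55 - 18)) = sqrt(-81 + 37) = sqrt(-44) = 2*I*sqrt(11) ≈ 6.6332*I)
x*(-12*w(-1*(-3))) = (2*I*sqrt(11))*(-12*(-3 + (-1*(-3))**2)) = (2*I*sqrt(11))*(-12*(-3 + 3**2)) = (2*I*sqrt(11))*(-12*(-3 + 9)) = (2*I*sqrt(11))*(-12*6) = (2*I*sqrt(11))*(-72) = -144*I*sqrt(11)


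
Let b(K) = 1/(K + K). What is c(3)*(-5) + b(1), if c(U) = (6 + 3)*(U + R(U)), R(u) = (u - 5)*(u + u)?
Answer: 811/2 ≈ 405.50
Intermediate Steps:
b(K) = 1/(2*K)
R(u) = 2*u*(-5 + u) (R(u) = (-5 + u)*(2*u) = 2*u*(-5 + u))
c(U) = 9*U + 18*U*(-5 + U) (c(U) = (6 + 3)*(U + 2*U*(-5 + U)) = 9*(U + 2*U*(-5 + U)) = 9*U + 18*U*(-5 + U))
c(3)*(-5) + b(1) = (9*3*(-9 + 2*3))*(-5) + (½)/1 = (9*3*(-9 + 6))*(-5) + (½)*1 = (9*3*(-3))*(-5) + ½ = -81*(-5) + ½ = 405 + ½ = 811/2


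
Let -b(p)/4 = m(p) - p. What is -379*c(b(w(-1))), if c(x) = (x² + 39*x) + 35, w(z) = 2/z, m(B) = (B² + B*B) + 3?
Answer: -269469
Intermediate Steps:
m(B) = 3 + 2*B² (m(B) = (B² + B²) + 3 = 2*B² + 3 = 3 + 2*B²)
b(p) = -12 - 8*p² + 4*p (b(p) = -4*((3 + 2*p²) - p) = -4*(3 - p + 2*p²) = -12 - 8*p² + 4*p)
c(x) = 35 + x² + 39*x
-379*c(b(w(-1))) = -379*(35 + (-12 - 8*(2/(-1))² + 4*(2/(-1)))² + 39*(-12 - 8*(2/(-1))² + 4*(2/(-1)))) = -379*(35 + (-12 - 8*(2*(-1))² + 4*(2*(-1)))² + 39*(-12 - 8*(2*(-1))² + 4*(2*(-1)))) = -379*(35 + (-12 - 8*(-2)² + 4*(-2))² + 39*(-12 - 8*(-2)² + 4*(-2))) = -379*(35 + (-12 - 8*4 - 8)² + 39*(-12 - 8*4 - 8)) = -379*(35 + (-12 - 32 - 8)² + 39*(-12 - 32 - 8)) = -379*(35 + (-52)² + 39*(-52)) = -379*(35 + 2704 - 2028) = -379*711 = -269469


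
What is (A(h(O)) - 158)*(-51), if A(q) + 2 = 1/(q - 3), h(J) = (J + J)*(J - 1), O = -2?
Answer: 24463/3 ≈ 8154.3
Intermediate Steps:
h(J) = 2*J*(-1 + J) (h(J) = (2*J)*(-1 + J) = 2*J*(-1 + J))
A(q) = -2 + 1/(-3 + q) (A(q) = -2 + 1/(q - 3) = -2 + 1/(-3 + q))
(A(h(O)) - 158)*(-51) = ((7 - 4*(-2)*(-1 - 2))/(-3 + 2*(-2)*(-1 - 2)) - 158)*(-51) = ((7 - 4*(-2)*(-3))/(-3 + 2*(-2)*(-3)) - 158)*(-51) = ((7 - 2*12)/(-3 + 12) - 158)*(-51) = ((7 - 24)/9 - 158)*(-51) = ((⅑)*(-17) - 158)*(-51) = (-17/9 - 158)*(-51) = -1439/9*(-51) = 24463/3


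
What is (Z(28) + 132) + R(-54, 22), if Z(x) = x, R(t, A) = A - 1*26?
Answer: 156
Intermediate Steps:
R(t, A) = -26 + A (R(t, A) = A - 26 = -26 + A)
(Z(28) + 132) + R(-54, 22) = (28 + 132) + (-26 + 22) = 160 - 4 = 156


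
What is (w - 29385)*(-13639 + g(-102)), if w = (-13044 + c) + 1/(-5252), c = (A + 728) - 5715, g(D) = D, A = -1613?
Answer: 272177826613/404 ≈ 6.7371e+8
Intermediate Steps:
c = -6600 (c = (-1613 + 728) - 5715 = -885 - 5715 = -6600)
w = -103170289/5252 (w = (-13044 - 6600) + 1/(-5252) = -19644 - 1/5252 = -103170289/5252 ≈ -19644.)
(w - 29385)*(-13639 + g(-102)) = (-103170289/5252 - 29385)*(-13639 - 102) = -257500309/5252*(-13741) = 272177826613/404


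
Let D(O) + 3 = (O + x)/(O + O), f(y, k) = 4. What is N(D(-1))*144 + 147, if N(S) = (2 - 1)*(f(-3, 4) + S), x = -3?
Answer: 579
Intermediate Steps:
D(O) = -3 + (-3 + O)/(2*O) (D(O) = -3 + (O - 3)/(O + O) = -3 + (-3 + O)/((2*O)) = -3 + (-3 + O)*(1/(2*O)) = -3 + (-3 + O)/(2*O))
N(S) = 4 + S (N(S) = (2 - 1)*(4 + S) = 1*(4 + S) = 4 + S)
N(D(-1))*144 + 147 = (4 + (½)*(-3 - 5*(-1))/(-1))*144 + 147 = (4 + (½)*(-1)*(-3 + 5))*144 + 147 = (4 + (½)*(-1)*2)*144 + 147 = (4 - 1)*144 + 147 = 3*144 + 147 = 432 + 147 = 579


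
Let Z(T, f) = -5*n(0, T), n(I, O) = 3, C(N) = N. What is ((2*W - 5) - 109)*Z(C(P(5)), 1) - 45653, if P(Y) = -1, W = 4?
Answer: -44063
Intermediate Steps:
Z(T, f) = -15 (Z(T, f) = -5*3 = -15)
((2*W - 5) - 109)*Z(C(P(5)), 1) - 45653 = ((2*4 - 5) - 109)*(-15) - 45653 = ((8 - 5) - 109)*(-15) - 45653 = (3 - 109)*(-15) - 45653 = -106*(-15) - 45653 = 1590 - 45653 = -44063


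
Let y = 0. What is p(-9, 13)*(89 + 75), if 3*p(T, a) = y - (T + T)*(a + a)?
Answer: 25584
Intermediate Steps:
p(T, a) = -4*T*a/3 (p(T, a) = (0 - (T + T)*(a + a))/3 = (0 - 2*T*2*a)/3 = (0 - 4*T*a)/3 = (-4*T*a)/3 = -4*T*a/3)
p(-9, 13)*(89 + 75) = (-4/3*(-9)*13)*(89 + 75) = 156*164 = 25584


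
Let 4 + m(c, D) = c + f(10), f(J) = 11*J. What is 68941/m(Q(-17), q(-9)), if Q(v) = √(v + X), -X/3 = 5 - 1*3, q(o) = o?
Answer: 7307746/11259 - 68941*I*√23/11259 ≈ 649.06 - 29.366*I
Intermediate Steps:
X = -6 (X = -3*(5 - 1*3) = -3*(5 - 3) = -3*2 = -6)
Q(v) = √(-6 + v) (Q(v) = √(v - 6) = √(-6 + v))
m(c, D) = 106 + c (m(c, D) = -4 + (c + 11*10) = -4 + (c + 110) = -4 + (110 + c) = 106 + c)
68941/m(Q(-17), q(-9)) = 68941/(106 + √(-6 - 17)) = 68941/(106 + √(-23)) = 68941/(106 + I*√23)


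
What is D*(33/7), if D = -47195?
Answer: -1557435/7 ≈ -2.2249e+5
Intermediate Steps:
D*(33/7) = -1557435/7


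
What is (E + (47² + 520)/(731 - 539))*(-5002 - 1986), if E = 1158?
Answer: -393188555/48 ≈ -8.1914e+6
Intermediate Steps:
(E + (47² + 520)/(731 - 539))*(-5002 - 1986) = (1158 + (47² + 520)/(731 - 539))*(-5002 - 1986) = (1158 + (2209 + 520)/192)*(-6988) = (1158 + 2729*(1/192))*(-6988) = (1158 + 2729/192)*(-6988) = (225065/192)*(-6988) = -393188555/48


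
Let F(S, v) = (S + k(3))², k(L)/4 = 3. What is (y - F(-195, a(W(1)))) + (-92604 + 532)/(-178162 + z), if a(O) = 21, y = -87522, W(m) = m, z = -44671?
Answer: -26965152091/222833 ≈ -1.2101e+5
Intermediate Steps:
k(L) = 12 (k(L) = 4*3 = 12)
F(S, v) = (12 + S)² (F(S, v) = (S + 12)² = (12 + S)²)
(y - F(-195, a(W(1)))) + (-92604 + 532)/(-178162 + z) = (-87522 - (12 - 195)²) + (-92604 + 532)/(-178162 - 44671) = (-87522 - 1*(-183)²) - 92072/(-222833) = (-87522 - 1*33489) - 92072*(-1/222833) = (-87522 - 33489) + 92072/222833 = -121011 + 92072/222833 = -26965152091/222833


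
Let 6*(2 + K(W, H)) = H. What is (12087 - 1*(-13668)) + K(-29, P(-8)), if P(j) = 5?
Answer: 154523/6 ≈ 25754.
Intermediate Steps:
K(W, H) = -2 + H/6
(12087 - 1*(-13668)) + K(-29, P(-8)) = (12087 - 1*(-13668)) + (-2 + (1/6)*5) = (12087 + 13668) + (-2 + 5/6) = 25755 - 7/6 = 154523/6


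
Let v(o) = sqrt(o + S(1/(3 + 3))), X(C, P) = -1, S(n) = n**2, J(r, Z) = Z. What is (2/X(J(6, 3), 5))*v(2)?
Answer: -sqrt(73)/3 ≈ -2.8480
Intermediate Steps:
v(o) = sqrt(1/36 + o) (v(o) = sqrt(o + (1/(3 + 3))**2) = sqrt(o + (1/6)**2) = sqrt(o + 1/36) = sqrt(1/36 + o))
(2/X(J(6, 3), 5))*v(2) = (2/(-1))*(sqrt(1 + 36*2)/6) = (2*(-1))*(sqrt(1 + 72)/6) = -sqrt(73)/3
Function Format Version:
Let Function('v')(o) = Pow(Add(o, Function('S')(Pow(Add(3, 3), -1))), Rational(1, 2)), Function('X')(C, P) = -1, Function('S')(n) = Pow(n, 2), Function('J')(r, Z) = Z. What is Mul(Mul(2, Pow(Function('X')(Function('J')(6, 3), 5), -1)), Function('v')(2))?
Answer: Mul(Rational(-1, 3), Pow(73, Rational(1, 2))) ≈ -2.8480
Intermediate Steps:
Function('v')(o) = Pow(Add(Rational(1, 36), o), Rational(1, 2)) (Function('v')(o) = Pow(Add(o, Pow(Pow(Add(3, 3), -1), 2)), Rational(1, 2)) = Pow(Add(o, Pow(Pow(6, -1), 2)), Rational(1, 2)) = Pow(Add(o, Pow(Rational(1, 6), 2)), Rational(1, 2)) = Pow(Add(o, Rational(1, 36)), Rational(1, 2)) = Pow(Add(Rational(1, 36), o), Rational(1, 2)))
Mul(Mul(2, Pow(Function('X')(Function('J')(6, 3), 5), -1)), Function('v')(2)) = Mul(Mul(2, Pow(-1, -1)), Mul(Rational(1, 6), Pow(Add(1, Mul(36, 2)), Rational(1, 2)))) = Mul(Mul(2, -1), Mul(Rational(1, 6), Pow(Add(1, 72), Rational(1, 2)))) = Mul(-2, Mul(Rational(1, 6), Pow(73, Rational(1, 2)))) = Mul(Rational(-1, 3), Pow(73, Rational(1, 2)))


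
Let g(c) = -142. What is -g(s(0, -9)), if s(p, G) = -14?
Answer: 142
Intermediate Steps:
-g(s(0, -9)) = -1*(-142) = 142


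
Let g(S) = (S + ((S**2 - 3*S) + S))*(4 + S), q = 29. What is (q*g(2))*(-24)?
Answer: -8352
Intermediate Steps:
g(S) = (4 + S)*(S**2 - S) (g(S) = (S + (S**2 - 2*S))*(4 + S) = (S**2 - S)*(4 + S) = (4 + S)*(S**2 - S))
(q*g(2))*(-24) = (29*(2*(-4 + 2**2 + 3*2)))*(-24) = (29*(2*(-4 + 4 + 6)))*(-24) = (29*(2*6))*(-24) = (29*12)*(-24) = 348*(-24) = -8352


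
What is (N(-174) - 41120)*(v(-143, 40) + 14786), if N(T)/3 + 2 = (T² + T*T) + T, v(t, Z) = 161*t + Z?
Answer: -1147645576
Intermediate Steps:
v(t, Z) = Z + 161*t
N(T) = -6 + 3*T + 6*T² (N(T) = -6 + 3*((T² + T*T) + T) = -6 + 3*((T² + T²) + T) = -6 + 3*(2*T² + T) = -6 + 3*(T + 2*T²) = -6 + (3*T + 6*T²) = -6 + 3*T + 6*T²)
(N(-174) - 41120)*(v(-143, 40) + 14786) = ((-6 + 3*(-174) + 6*(-174)²) - 41120)*((40 + 161*(-143)) + 14786) = ((-6 - 522 + 6*30276) - 41120)*((40 - 23023) + 14786) = ((-6 - 522 + 181656) - 41120)*(-22983 + 14786) = (181128 - 41120)*(-8197) = 140008*(-8197) = -1147645576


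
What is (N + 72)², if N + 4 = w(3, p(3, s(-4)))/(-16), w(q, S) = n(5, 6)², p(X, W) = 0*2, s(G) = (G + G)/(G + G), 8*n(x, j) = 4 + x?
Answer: 4837341601/1048576 ≈ 4613.3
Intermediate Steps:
n(x, j) = ½ + x/8 (n(x, j) = (4 + x)/8 = ½ + x/8)
s(G) = 1 (s(G) = (2*G)/((2*G)) = (2*G)*(1/(2*G)) = 1)
p(X, W) = 0
w(q, S) = 81/64 (w(q, S) = (½ + (⅛)*5)² = (½ + 5/8)² = (9/8)² = 81/64)
N = -4177/1024 (N = -4 + (81/64)/(-16) = -4 + (81/64)*(-1/16) = -4 - 81/1024 = -4177/1024 ≈ -4.0791)
(N + 72)² = (-4177/1024 + 72)² = (69551/1024)² = 4837341601/1048576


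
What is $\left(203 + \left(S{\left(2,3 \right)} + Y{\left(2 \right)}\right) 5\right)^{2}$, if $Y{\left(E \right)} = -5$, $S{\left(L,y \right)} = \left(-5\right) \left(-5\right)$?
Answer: $91809$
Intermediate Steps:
$S{\left(L,y \right)} = 25$
$\left(203 + \left(S{\left(2,3 \right)} + Y{\left(2 \right)}\right) 5\right)^{2} = \left(203 + \left(25 - 5\right) 5\right)^{2} = \left(203 + 20 \cdot 5\right)^{2} = \left(203 + 100\right)^{2} = 303^{2} = 91809$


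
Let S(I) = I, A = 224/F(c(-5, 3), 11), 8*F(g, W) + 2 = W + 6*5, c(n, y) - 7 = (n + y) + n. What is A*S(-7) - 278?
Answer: -23386/39 ≈ -599.64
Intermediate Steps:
c(n, y) = 7 + y + 2*n (c(n, y) = 7 + ((n + y) + n) = 7 + (y + 2*n) = 7 + y + 2*n)
F(g, W) = 7/2 + W/8 (F(g, W) = -1/4 + (W + 6*5)/8 = -1/4 + (W + 30)/8 = -1/4 + (30 + W)/8 = -1/4 + (15/4 + W/8) = 7/2 + W/8)
A = 1792/39 (A = 224/(7/2 + (1/8)*11) = 224/(7/2 + 11/8) = 224/(39/8) = 224*(8/39) = 1792/39 ≈ 45.949)
A*S(-7) - 278 = (1792/39)*(-7) - 278 = -12544/39 - 278 = -23386/39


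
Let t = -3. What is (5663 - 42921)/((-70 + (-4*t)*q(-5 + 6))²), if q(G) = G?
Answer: -18629/1682 ≈ -11.076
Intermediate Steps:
(5663 - 42921)/((-70 + (-4*t)*q(-5 + 6))²) = (5663 - 42921)/((-70 + (-4*(-3))*(-5 + 6))²) = -37258/(-70 + 12*1)² = -37258/(-70 + 12)² = -37258/((-58)²) = -37258/3364 = -37258*1/3364 = -18629/1682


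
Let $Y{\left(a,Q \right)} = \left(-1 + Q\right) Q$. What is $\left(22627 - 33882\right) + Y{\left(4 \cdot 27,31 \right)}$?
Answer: $-10325$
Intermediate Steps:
$Y{\left(a,Q \right)} = Q \left(-1 + Q\right)$
$\left(22627 - 33882\right) + Y{\left(4 \cdot 27,31 \right)} = \left(22627 - 33882\right) + 31 \left(-1 + 31\right) = -11255 + 31 \cdot 30 = -11255 + 930 = -10325$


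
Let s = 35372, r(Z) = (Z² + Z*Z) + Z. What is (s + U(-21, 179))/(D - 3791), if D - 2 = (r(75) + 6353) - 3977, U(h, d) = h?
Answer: 35351/9912 ≈ 3.5665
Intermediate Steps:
r(Z) = Z + 2*Z² (r(Z) = (Z² + Z²) + Z = 2*Z² + Z = Z + 2*Z²)
D = 13703 (D = 2 + ((75*(1 + 2*75) + 6353) - 3977) = 2 + ((75*(1 + 150) + 6353) - 3977) = 2 + ((75*151 + 6353) - 3977) = 2 + ((11325 + 6353) - 3977) = 2 + (17678 - 3977) = 2 + 13701 = 13703)
(s + U(-21, 179))/(D - 3791) = (35372 - 21)/(13703 - 3791) = 35351/9912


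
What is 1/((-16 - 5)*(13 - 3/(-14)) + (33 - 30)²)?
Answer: -2/537 ≈ -0.0037244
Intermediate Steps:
1/((-16 - 5)*(13 - 3/(-14)) + (33 - 30)²) = 1/(-21*(13 - 3*(-1)/14) + 3²) = 1/(-21*(13 - 1*(-3/14)) + 9) = 1/(-21*(13 + 3/14) + 9) = 1/(-21*185/14 + 9) = 1/(-555/2 + 9) = 1/(-537/2) = -2/537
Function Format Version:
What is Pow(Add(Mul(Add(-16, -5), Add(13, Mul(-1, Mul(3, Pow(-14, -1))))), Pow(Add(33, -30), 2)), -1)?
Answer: Rational(-2, 537) ≈ -0.0037244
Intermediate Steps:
Pow(Add(Mul(Add(-16, -5), Add(13, Mul(-1, Mul(3, Pow(-14, -1))))), Pow(Add(33, -30), 2)), -1) = Pow(Add(Mul(-21, Add(13, Mul(-1, Mul(3, Rational(-1, 14))))), Pow(3, 2)), -1) = Pow(Add(Mul(-21, Add(13, Mul(-1, Rational(-3, 14)))), 9), -1) = Pow(Add(Mul(-21, Add(13, Rational(3, 14))), 9), -1) = Pow(Add(Mul(-21, Rational(185, 14)), 9), -1) = Pow(Add(Rational(-555, 2), 9), -1) = Pow(Rational(-537, 2), -1) = Rational(-2, 537)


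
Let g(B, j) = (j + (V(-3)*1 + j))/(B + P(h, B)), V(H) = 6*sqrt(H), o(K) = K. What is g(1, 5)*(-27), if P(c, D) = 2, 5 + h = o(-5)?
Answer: -90 - 54*I*sqrt(3) ≈ -90.0 - 93.531*I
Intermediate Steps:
h = -10 (h = -5 - 5 = -10)
g(B, j) = (2*j + 6*I*sqrt(3))/(2 + B) (g(B, j) = (j + ((6*sqrt(-3))*1 + j))/(B + 2) = (j + ((6*(I*sqrt(3)))*1 + j))/(2 + B) = (j + ((6*I*sqrt(3))*1 + j))/(2 + B) = (j + (6*I*sqrt(3) + j))/(2 + B) = (j + (j + 6*I*sqrt(3)))/(2 + B) = (2*j + 6*I*sqrt(3))/(2 + B))
g(1, 5)*(-27) = (2*(5 + 3*I*sqrt(3))/(2 + 1))*(-27) = (2*(5 + 3*I*sqrt(3))/3)*(-27) = (2*(1/3)*(5 + 3*I*sqrt(3)))*(-27) = (10/3 + 2*I*sqrt(3))*(-27) = -90 - 54*I*sqrt(3)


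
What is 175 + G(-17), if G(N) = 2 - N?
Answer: 194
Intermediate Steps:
175 + G(-17) = 175 + (2 - 1*(-17)) = 175 + (2 + 17) = 175 + 19 = 194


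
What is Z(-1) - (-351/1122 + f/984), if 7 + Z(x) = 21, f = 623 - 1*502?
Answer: 2611049/184008 ≈ 14.190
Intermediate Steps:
f = 121 (f = 623 - 502 = 121)
Z(x) = 14 (Z(x) = -7 + 21 = 14)
Z(-1) - (-351/1122 + f/984) = 14 - (-351/1122 + 121/984) = 14 - (-351*1/1122 + 121*(1/984)) = 14 - (-117/374 + 121/984) = 14 - 1*(-34937/184008) = 14 + 34937/184008 = 2611049/184008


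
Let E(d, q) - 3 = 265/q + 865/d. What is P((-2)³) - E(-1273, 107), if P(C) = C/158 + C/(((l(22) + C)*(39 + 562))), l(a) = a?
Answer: -219502295703/45270134483 ≈ -4.8487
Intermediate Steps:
E(d, q) = 3 + 265/q + 865/d (E(d, q) = 3 + (265/q + 865/d) = 3 + 265/q + 865/d)
P(C) = C/158 + C/(13222 + 601*C) (P(C) = C/158 + C/(((22 + C)*(39 + 562))) = C*(1/158) + C/(((22 + C)*601)) = C/158 + C/(13222 + 601*C))
P((-2)³) - E(-1273, 107) = (1/94958)*(-2)³*(13380 + 601*(-2)³)/(22 + (-2)³) - (3 + 265/107 + 865/(-1273)) = (1/94958)*(-8)*(13380 + 601*(-8))/(22 - 8) - (3 + 265*(1/107) + 865*(-1/1273)) = (1/94958)*(-8)*(13380 - 4808)/14 - (3 + 265/107 - 865/1273) = (1/94958)*(-8)*(1/14)*8572 - 1*653423/136211 = -17144/332353 - 653423/136211 = -219502295703/45270134483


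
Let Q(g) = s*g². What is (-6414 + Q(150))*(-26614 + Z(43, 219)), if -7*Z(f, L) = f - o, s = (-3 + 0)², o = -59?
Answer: -36550430400/7 ≈ -5.2215e+9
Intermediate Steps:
s = 9 (s = (-3)² = 9)
Z(f, L) = -59/7 - f/7 (Z(f, L) = -(f - 1*(-59))/7 = -(f + 59)/7 = -(59 + f)/7 = -59/7 - f/7)
Q(g) = 9*g²
(-6414 + Q(150))*(-26614 + Z(43, 219)) = (-6414 + 9*150²)*(-26614 + (-59/7 - ⅐*43)) = (-6414 + 9*22500)*(-26614 + (-59/7 - 43/7)) = (-6414 + 202500)*(-26614 - 102/7) = 196086*(-186400/7) = -36550430400/7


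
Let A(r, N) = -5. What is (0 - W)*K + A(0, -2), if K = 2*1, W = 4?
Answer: -13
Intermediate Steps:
K = 2
(0 - W)*K + A(0, -2) = (0 - 1*4)*2 - 5 = (0 - 4)*2 - 5 = -4*2 - 5 = -8 - 5 = -13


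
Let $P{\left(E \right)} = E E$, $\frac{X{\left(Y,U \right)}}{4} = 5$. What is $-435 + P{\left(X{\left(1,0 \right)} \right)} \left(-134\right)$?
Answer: $-54035$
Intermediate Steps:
$X{\left(Y,U \right)} = 20$ ($X{\left(Y,U \right)} = 4 \cdot 5 = 20$)
$P{\left(E \right)} = E^{2}$
$-435 + P{\left(X{\left(1,0 \right)} \right)} \left(-134\right) = -435 + 20^{2} \left(-134\right) = -435 + 400 \left(-134\right) = -435 - 53600 = -54035$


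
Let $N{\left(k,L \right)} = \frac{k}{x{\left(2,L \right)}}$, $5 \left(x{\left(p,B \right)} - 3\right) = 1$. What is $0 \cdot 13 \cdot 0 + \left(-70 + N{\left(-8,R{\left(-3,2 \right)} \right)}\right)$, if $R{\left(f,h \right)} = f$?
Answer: $- \frac{145}{2} \approx -72.5$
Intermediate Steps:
$x{\left(p,B \right)} = \frac{16}{5}$ ($x{\left(p,B \right)} = 3 + \frac{1}{5} \cdot 1 = 3 + \frac{1}{5} = \frac{16}{5}$)
$N{\left(k,L \right)} = \frac{5 k}{16}$ ($N{\left(k,L \right)} = \frac{k}{\frac{16}{5}} = k \frac{5}{16} = \frac{5 k}{16}$)
$0 \cdot 13 \cdot 0 + \left(-70 + N{\left(-8,R{\left(-3,2 \right)} \right)}\right) = 0 \cdot 13 \cdot 0 + \left(-70 + \frac{5}{16} \left(-8\right)\right) = 0 \cdot 0 - \frac{145}{2} = 0 - \frac{145}{2} = - \frac{145}{2}$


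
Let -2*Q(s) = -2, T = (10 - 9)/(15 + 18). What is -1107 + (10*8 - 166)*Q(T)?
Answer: -1193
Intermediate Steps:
T = 1/33 ≈ 0.030303
Q(s) = 1 (Q(s) = -½*(-2) = 1)
-1107 + (10*8 - 166)*Q(T) = -1107 + (10*8 - 166)*1 = -1107 + (80 - 166)*1 = -1107 - 86*1 = -1107 - 86 = -1193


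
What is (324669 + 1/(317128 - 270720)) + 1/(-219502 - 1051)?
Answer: 3323124752754601/10235423624 ≈ 3.2467e+5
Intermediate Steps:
(324669 + 1/(317128 - 270720)) + 1/(-219502 - 1051) = (324669 + 1/46408) + 1/(-220553) = (324669 + 1/46408) - 1/220553 = 15067238953/46408 - 1/220553 = 3323124752754601/10235423624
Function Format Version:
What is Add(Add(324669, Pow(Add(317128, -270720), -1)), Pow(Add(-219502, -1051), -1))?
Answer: Rational(3323124752754601, 10235423624) ≈ 3.2467e+5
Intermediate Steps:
Add(Add(324669, Pow(Add(317128, -270720), -1)), Pow(Add(-219502, -1051), -1)) = Add(Add(324669, Pow(46408, -1)), Pow(-220553, -1)) = Add(Add(324669, Rational(1, 46408)), Rational(-1, 220553)) = Add(Rational(15067238953, 46408), Rational(-1, 220553)) = Rational(3323124752754601, 10235423624)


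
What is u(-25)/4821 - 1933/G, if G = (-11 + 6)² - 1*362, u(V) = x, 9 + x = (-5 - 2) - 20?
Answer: 3102287/541559 ≈ 5.7284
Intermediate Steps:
x = -36 (x = -9 + ((-5 - 2) - 20) = -9 + (-7 - 20) = -9 - 27 = -36)
u(V) = -36
G = -337 (G = (-5)² - 362 = 25 - 362 = -337)
u(-25)/4821 - 1933/G = -36/4821 - 1933/(-337) = -36*1/4821 - 1933*(-1/337) = -12/1607 + 1933/337 = 3102287/541559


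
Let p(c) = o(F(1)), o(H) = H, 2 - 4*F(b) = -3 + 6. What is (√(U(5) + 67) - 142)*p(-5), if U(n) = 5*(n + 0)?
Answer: 71/2 - √23/2 ≈ 33.102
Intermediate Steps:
F(b) = -¼ (F(b) = ½ - (-3 + 6)/4 = ½ - ¼*3 = ½ - ¾ = -¼)
U(n) = 5*n
p(c) = -¼
(√(U(5) + 67) - 142)*p(-5) = (√(5*5 + 67) - 142)*(-¼) = (√(25 + 67) - 142)*(-¼) = (√92 - 142)*(-¼) = (2*√23 - 142)*(-¼) = (-142 + 2*√23)*(-¼) = 71/2 - √23/2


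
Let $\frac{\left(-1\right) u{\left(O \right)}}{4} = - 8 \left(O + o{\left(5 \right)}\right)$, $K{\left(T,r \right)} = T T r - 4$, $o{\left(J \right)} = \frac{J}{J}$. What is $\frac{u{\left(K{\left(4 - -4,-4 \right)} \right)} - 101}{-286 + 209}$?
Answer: $\frac{8389}{77} \approx 108.95$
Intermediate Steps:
$o{\left(J \right)} = 1$
$K{\left(T,r \right)} = -4 + r T^{2}$ ($K{\left(T,r \right)} = T^{2} r - 4 = r T^{2} - 4 = -4 + r T^{2}$)
$u{\left(O \right)} = 32 + 32 O$ ($u{\left(O \right)} = - 4 \left(- 8 \left(O + 1\right)\right) = - 4 \left(- 8 \left(1 + O\right)\right) = - 4 \left(-8 - 8 O\right) = 32 + 32 O$)
$\frac{u{\left(K{\left(4 - -4,-4 \right)} \right)} - 101}{-286 + 209} = \frac{\left(32 + 32 \left(-4 - 4 \left(4 - -4\right)^{2}\right)\right) - 101}{-286 + 209} = \frac{\left(32 + 32 \left(-4 - 4 \left(4 + 4\right)^{2}\right)\right) - 101}{-77} = \left(\left(32 + 32 \left(-4 - 4 \cdot 8^{2}\right)\right) - 101\right) \left(- \frac{1}{77}\right) = \left(\left(32 + 32 \left(-4 - 256\right)\right) - 101\right) \left(- \frac{1}{77}\right) = \left(\left(32 + 32 \left(-260\right)\right) - 101\right) \left(- \frac{1}{77}\right) = \left(\left(32 - 8320\right) - 101\right) \left(- \frac{1}{77}\right) = \left(-8288 - 101\right) \left(- \frac{1}{77}\right) = \left(-8389\right) \left(- \frac{1}{77}\right) = \frac{8389}{77}$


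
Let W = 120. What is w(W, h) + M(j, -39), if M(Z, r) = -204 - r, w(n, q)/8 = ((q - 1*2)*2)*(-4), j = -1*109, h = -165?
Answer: 10523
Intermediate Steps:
j = -109
w(n, q) = 128 - 64*q (w(n, q) = 8*(((q - 1*2)*2)*(-4)) = 8*(((q - 2)*2)*(-4)) = 8*(((-2 + q)*2)*(-4)) = 8*((-4 + 2*q)*(-4)) = 8*(16 - 8*q) = 128 - 64*q)
w(W, h) + M(j, -39) = (128 - 64*(-165)) + (-204 - 1*(-39)) = (128 + 10560) + (-204 + 39) = 10688 - 165 = 10523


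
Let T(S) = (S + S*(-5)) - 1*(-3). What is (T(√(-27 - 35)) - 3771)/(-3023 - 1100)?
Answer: 3768/4123 + 4*I*√62/4123 ≈ 0.9139 + 0.0076391*I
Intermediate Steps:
T(S) = 3 - 4*S (T(S) = (S - 5*S) + 3 = -4*S + 3 = 3 - 4*S)
(T(√(-27 - 35)) - 3771)/(-3023 - 1100) = ((3 - 4*√(-27 - 35)) - 3771)/(-3023 - 1100) = ((3 - 4*I*√62) - 3771)/(-4123) = ((3 - 4*I*√62) - 3771)*(-1/4123) = (-3768 - 4*I*√62)*(-1/4123) = 3768/4123 + 4*I*√62/4123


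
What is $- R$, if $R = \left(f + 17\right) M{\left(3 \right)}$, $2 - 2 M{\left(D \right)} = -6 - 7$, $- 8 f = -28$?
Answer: $- \frac{615}{4} \approx -153.75$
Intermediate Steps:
$f = \frac{7}{2}$ ($f = \left(- \frac{1}{8}\right) \left(-28\right) = \frac{7}{2} \approx 3.5$)
$M{\left(D \right)} = \frac{15}{2}$ ($M{\left(D \right)} = 1 - \frac{-6 - 7}{2} = 1 - - \frac{13}{2} = 1 + \frac{13}{2} = \frac{15}{2}$)
$R = \frac{615}{4}$ ($R = \left(\frac{7}{2} + 17\right) \frac{15}{2} = \frac{41}{2} \cdot \frac{15}{2} = \frac{615}{4} \approx 153.75$)
$- R = \left(-1\right) \frac{615}{4} = - \frac{615}{4}$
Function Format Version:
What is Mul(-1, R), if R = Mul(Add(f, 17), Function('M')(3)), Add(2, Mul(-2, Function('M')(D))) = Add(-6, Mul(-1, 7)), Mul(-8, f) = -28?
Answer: Rational(-615, 4) ≈ -153.75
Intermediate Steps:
f = Rational(7, 2) (f = Mul(Rational(-1, 8), -28) = Rational(7, 2) ≈ 3.5000)
Function('M')(D) = Rational(15, 2) (Function('M')(D) = Add(1, Mul(Rational(-1, 2), Add(-6, Mul(-1, 7)))) = Add(1, Mul(Rational(-1, 2), Add(-6, -7))) = Add(1, Mul(Rational(-1, 2), -13)) = Add(1, Rational(13, 2)) = Rational(15, 2))
R = Rational(615, 4) (R = Mul(Add(Rational(7, 2), 17), Rational(15, 2)) = Mul(Rational(41, 2), Rational(15, 2)) = Rational(615, 4) ≈ 153.75)
Mul(-1, R) = Mul(-1, Rational(615, 4)) = Rational(-615, 4)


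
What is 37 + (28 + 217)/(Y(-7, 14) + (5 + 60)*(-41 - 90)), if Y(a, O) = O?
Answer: 314292/8501 ≈ 36.971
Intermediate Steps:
37 + (28 + 217)/(Y(-7, 14) + (5 + 60)*(-41 - 90)) = 37 + (28 + 217)/(14 + (5 + 60)*(-41 - 90)) = 37 + 245/(14 + 65*(-131)) = 37 + 245/(14 - 8515) = 37 + 245/(-8501) = 37 + 245*(-1/8501) = 37 - 245/8501 = 314292/8501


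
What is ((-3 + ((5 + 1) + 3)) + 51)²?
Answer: 3249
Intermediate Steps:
((-3 + ((5 + 1) + 3)) + 51)² = ((-3 + (6 + 3)) + 51)² = ((-3 + 9) + 51)² = (6 + 51)² = 57² = 3249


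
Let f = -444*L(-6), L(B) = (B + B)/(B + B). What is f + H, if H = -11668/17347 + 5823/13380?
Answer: -34369592033/77367620 ≈ -444.24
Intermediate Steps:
H = -18368753/77367620 (H = -11668*1/17347 + 5823*(1/13380) = -11668/17347 + 1941/4460 = -18368753/77367620 ≈ -0.23742)
L(B) = 1 (L(B) = (2*B)/((2*B)) = (2*B)*(1/(2*B)) = 1)
f = -444 (f = -444*1 = -444)
f + H = -444 - 18368753/77367620 = -34369592033/77367620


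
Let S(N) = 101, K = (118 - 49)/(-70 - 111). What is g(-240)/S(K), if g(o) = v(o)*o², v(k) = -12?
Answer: -691200/101 ≈ -6843.6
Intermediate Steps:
K = -69/181 (K = 69/(-181) = 69*(-1/181) = -69/181 ≈ -0.38122)
g(o) = -12*o²
g(-240)/S(K) = -12*(-240)²/101 = -12*57600*(1/101) = -691200*1/101 = -691200/101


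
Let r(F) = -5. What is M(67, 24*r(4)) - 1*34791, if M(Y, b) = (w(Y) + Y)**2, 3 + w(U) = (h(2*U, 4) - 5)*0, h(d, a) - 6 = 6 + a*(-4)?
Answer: -30695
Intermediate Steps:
h(d, a) = 12 - 4*a (h(d, a) = 6 + (6 + a*(-4)) = 6 + (6 - 4*a) = 12 - 4*a)
w(U) = -3 (w(U) = -3 + ((12 - 4*4) - 5)*0 = -3 + ((12 - 16) - 5)*0 = -3 + (-4 - 5)*0 = -3 - 9*0 = -3 + 0 = -3)
M(Y, b) = (-3 + Y)**2
M(67, 24*r(4)) - 1*34791 = (-3 + 67)**2 - 1*34791 = 64**2 - 34791 = 4096 - 34791 = -30695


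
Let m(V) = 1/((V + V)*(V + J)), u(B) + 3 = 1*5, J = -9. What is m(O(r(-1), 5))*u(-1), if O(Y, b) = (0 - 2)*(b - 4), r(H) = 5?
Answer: 1/22 ≈ 0.045455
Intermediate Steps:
O(Y, b) = 8 - 2*b (O(Y, b) = -2*(-4 + b) = 8 - 2*b)
u(B) = 2 (u(B) = -3 + 1*5 = -3 + 5 = 2)
m(V) = 1/(2*V*(-9 + V)) (m(V) = 1/((V + V)*(V - 9)) = 1/((2*V)*(-9 + V)) = 1/(2*V*(-9 + V)))
m(O(r(-1), 5))*u(-1) = (1/(2*(8 - 2*5)*(-9 + (8 - 2*5))))*2 = (1/(2*(8 - 10)*(-9 + (8 - 10))))*2 = ((½)/(-2*(-9 - 2)))*2 = ((½)*(-½)/(-11))*2 = ((½)*(-½)*(-1/11))*2 = (1/44)*2 = 1/22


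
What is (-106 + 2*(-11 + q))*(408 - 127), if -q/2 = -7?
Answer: -28100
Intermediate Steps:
q = 14 (q = -2*(-7) = 14)
(-106 + 2*(-11 + q))*(408 - 127) = (-106 + 2*(-11 + 14))*(408 - 127) = (-106 + 2*3)*281 = (-106 + 6)*281 = -100*281 = -28100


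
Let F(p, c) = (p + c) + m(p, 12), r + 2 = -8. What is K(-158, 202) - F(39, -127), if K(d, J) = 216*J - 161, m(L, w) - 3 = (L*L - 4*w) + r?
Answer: 42093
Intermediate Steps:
r = -10 (r = -2 - 8 = -10)
m(L, w) = -7 + L**2 - 4*w (m(L, w) = 3 + ((L*L - 4*w) - 10) = 3 + ((L**2 - 4*w) - 10) = 3 + (-10 + L**2 - 4*w) = -7 + L**2 - 4*w)
K(d, J) = -161 + 216*J
F(p, c) = -55 + c + p + p**2 (F(p, c) = (p + c) + (-7 + p**2 - 4*12) = (c + p) + (-7 + p**2 - 48) = (c + p) + (-55 + p**2) = -55 + c + p + p**2)
K(-158, 202) - F(39, -127) = (-161 + 216*202) - (-55 - 127 + 39 + 39**2) = (-161 + 43632) - (-55 - 127 + 39 + 1521) = 43471 - 1*1378 = 43471 - 1378 = 42093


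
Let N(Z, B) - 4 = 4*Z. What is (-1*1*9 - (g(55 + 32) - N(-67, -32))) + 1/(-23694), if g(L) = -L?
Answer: -4407085/23694 ≈ -186.00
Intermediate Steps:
N(Z, B) = 4 + 4*Z
(-1*1*9 - (g(55 + 32) - N(-67, -32))) + 1/(-23694) = (-1*1*9 - (-(55 + 32) - (4 + 4*(-67)))) + 1/(-23694) = (-1*9 - (-1*87 - (4 - 268))) - 1/23694 = (-9 - (-87 - 1*(-264))) - 1/23694 = (-9 - (-87 + 264)) - 1/23694 = (-9 - 1*177) - 1/23694 = (-9 - 177) - 1/23694 = -186 - 1/23694 = -4407085/23694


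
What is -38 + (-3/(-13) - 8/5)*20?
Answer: -850/13 ≈ -65.385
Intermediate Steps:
-38 + (-3/(-13) - 8/5)*20 = -38 + (-3*(-1/13) - 8*1/5)*20 = -38 + (3/13 - 8/5)*20 = -38 - 89/65*20 = -38 - 356/13 = -850/13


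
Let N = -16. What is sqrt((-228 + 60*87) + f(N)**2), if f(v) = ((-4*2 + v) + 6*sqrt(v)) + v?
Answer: 8*sqrt(94 - 30*I) ≈ 78.521 - 12.226*I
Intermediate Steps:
f(v) = -8 + 2*v + 6*sqrt(v) (f(v) = ((-8 + v) + 6*sqrt(v)) + v = (-8 + v + 6*sqrt(v)) + v = -8 + 2*v + 6*sqrt(v))
sqrt((-228 + 60*87) + f(N)**2) = sqrt((-228 + 60*87) + (-8 + 2*(-16) + 6*sqrt(-16))**2) = sqrt((-228 + 5220) + (-8 - 32 + 6*(4*I))**2) = sqrt(4992 + (-8 - 32 + 24*I)**2) = sqrt(4992 + (-40 + 24*I)**2)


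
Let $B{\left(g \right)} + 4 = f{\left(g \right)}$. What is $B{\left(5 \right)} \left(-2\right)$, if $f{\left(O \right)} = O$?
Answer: $-2$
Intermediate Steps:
$B{\left(g \right)} = -4 + g$
$B{\left(5 \right)} \left(-2\right) = \left(-4 + 5\right) \left(-2\right) = 1 \left(-2\right) = -2$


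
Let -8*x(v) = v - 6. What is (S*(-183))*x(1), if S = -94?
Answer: 43005/4 ≈ 10751.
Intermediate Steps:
x(v) = 3/4 - v/8 (x(v) = -(v - 6)/8 = -(-6 + v)/8 = 3/4 - v/8)
(S*(-183))*x(1) = (-94*(-183))*(3/4 - 1/8*1) = 17202*(3/4 - 1/8) = 17202*(5/8) = 43005/4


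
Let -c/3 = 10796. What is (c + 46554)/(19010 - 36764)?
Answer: -2361/2959 ≈ -0.79790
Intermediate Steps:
c = -32388 (c = -3*10796 = -32388)
(c + 46554)/(19010 - 36764) = (-32388 + 46554)/(19010 - 36764) = 14166/(-17754) = 14166*(-1/17754) = -2361/2959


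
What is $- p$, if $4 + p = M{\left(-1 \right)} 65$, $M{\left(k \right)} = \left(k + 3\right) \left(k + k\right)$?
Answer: $264$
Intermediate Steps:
$M{\left(k \right)} = 2 k \left(3 + k\right)$ ($M{\left(k \right)} = \left(3 + k\right) 2 k = 2 k \left(3 + k\right)$)
$p = -264$ ($p = -4 + 2 \left(-1\right) \left(3 - 1\right) 65 = -4 + 2 \left(-1\right) 2 \cdot 65 = -4 - 260 = -264$)
$- p = \left(-1\right) \left(-264\right) = 264$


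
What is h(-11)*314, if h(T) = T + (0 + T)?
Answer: -6908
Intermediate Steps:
h(T) = 2*T (h(T) = T + T = 2*T)
h(-11)*314 = (2*(-11))*314 = -22*314 = -6908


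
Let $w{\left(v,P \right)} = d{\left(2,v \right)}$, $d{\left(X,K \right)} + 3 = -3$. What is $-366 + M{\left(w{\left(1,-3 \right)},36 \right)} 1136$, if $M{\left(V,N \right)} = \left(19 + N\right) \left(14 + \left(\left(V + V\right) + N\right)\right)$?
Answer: $2373874$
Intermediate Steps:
$d{\left(X,K \right)} = -6$ ($d{\left(X,K \right)} = -3 - 3 = -6$)
$w{\left(v,P \right)} = -6$
$M{\left(V,N \right)} = \left(19 + N\right) \left(14 + N + 2 V\right)$ ($M{\left(V,N \right)} = \left(19 + N\right) \left(14 + \left(2 V + N\right)\right) = \left(19 + N\right) \left(14 + \left(N + 2 V\right)\right) = \left(19 + N\right) \left(14 + N + 2 V\right)$)
$-366 + M{\left(w{\left(1,-3 \right)},36 \right)} 1136 = -366 + \left(266 + 36^{2} + 33 \cdot 36 + 38 \left(-6\right) + 2 \cdot 36 \left(-6\right)\right) 1136 = -366 + \left(266 + 1296 + 1188 - 228 - 432\right) 1136 = -366 + 2090 \cdot 1136 = -366 + 2374240 = 2373874$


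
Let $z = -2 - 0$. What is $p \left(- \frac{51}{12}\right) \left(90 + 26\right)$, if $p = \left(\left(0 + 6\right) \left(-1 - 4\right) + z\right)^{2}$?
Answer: $-504832$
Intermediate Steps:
$z = -2$ ($z = -2 + 0 = -2$)
$p = 1024$ ($p = \left(\left(0 + 6\right) \left(-1 - 4\right) - 2\right)^{2} = \left(6 \left(-5\right) - 2\right)^{2} = \left(-30 - 2\right)^{2} = \left(-32\right)^{2} = 1024$)
$p \left(- \frac{51}{12}\right) \left(90 + 26\right) = 1024 \left(- \frac{51}{12}\right) \left(90 + 26\right) = 1024 \left(\left(-51\right) \frac{1}{12}\right) 116 = 1024 \left(- \frac{17}{4}\right) 116 = \left(-4352\right) 116 = -504832$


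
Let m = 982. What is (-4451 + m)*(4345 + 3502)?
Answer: -27221243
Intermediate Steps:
(-4451 + m)*(4345 + 3502) = (-4451 + 982)*(4345 + 3502) = -3469*7847 = -27221243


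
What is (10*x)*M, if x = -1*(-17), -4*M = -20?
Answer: 850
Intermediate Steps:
M = 5 (M = -1/4*(-20) = 5)
x = 17
(10*x)*M = (10*17)*5 = 170*5 = 850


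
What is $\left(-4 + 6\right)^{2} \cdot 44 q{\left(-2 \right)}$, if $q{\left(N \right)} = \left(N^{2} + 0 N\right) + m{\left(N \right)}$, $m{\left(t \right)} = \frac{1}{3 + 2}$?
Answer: $\frac{3696}{5} \approx 739.2$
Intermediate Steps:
$m{\left(t \right)} = \frac{1}{5}$
$q{\left(N \right)} = \frac{1}{5} + N^{2}$ ($q{\left(N \right)} = \left(N^{2} + 0 N\right) + \frac{1}{5} = \left(N^{2} + 0\right) + \frac{1}{5} = N^{2} + \frac{1}{5} = \frac{1}{5} + N^{2}$)
$\left(-4 + 6\right)^{2} \cdot 44 q{\left(-2 \right)} = \left(-4 + 6\right)^{2} \cdot 44 \left(\frac{1}{5} + \left(-2\right)^{2}\right) = 2^{2} \cdot 44 \left(\frac{1}{5} + 4\right) = 4 \cdot 44 \cdot \frac{21}{5} = 176 \cdot \frac{21}{5} = \frac{3696}{5}$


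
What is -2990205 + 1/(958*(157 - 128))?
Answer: -83073875309/27782 ≈ -2.9902e+6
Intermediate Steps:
-2990205 + 1/(958*(157 - 128)) = -2990205 + 1/(958*29) = -2990205 + 1/27782 = -83073875309/27782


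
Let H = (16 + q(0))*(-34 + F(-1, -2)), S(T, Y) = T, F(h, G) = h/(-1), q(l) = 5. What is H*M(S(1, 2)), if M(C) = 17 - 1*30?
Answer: 9009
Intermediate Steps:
F(h, G) = -h (F(h, G) = h*(-1) = -h)
M(C) = -13 (M(C) = 17 - 30 = -13)
H = -693 (H = (16 + 5)*(-34 - 1*(-1)) = 21*(-34 + 1) = 21*(-33) = -693)
H*M(S(1, 2)) = -693*(-13) = 9009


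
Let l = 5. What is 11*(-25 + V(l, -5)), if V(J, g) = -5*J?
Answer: -550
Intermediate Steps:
11*(-25 + V(l, -5)) = 11*(-25 - 5*5) = 11*(-25 - 25) = 11*(-50) = -550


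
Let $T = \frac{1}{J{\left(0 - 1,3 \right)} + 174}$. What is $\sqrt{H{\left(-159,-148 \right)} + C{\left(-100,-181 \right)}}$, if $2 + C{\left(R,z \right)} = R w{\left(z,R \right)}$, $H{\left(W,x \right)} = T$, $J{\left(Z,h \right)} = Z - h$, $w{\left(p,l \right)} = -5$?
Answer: $\frac{\sqrt{14392370}}{170} \approx 22.316$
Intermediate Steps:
$T = \frac{1}{170}$ ($T = \frac{1}{\left(\left(0 - 1\right) - 3\right) + 174} = \frac{1}{\left(-1 - 3\right) + 174} = \frac{1}{-4 + 174} = \frac{1}{170} \approx 0.0058824$)
$H{\left(W,x \right)} = \frac{1}{170}$
$C{\left(R,z \right)} = -2 - 5 R$ ($C{\left(R,z \right)} = -2 + R \left(-5\right) = -2 - 5 R$)
$\sqrt{H{\left(-159,-148 \right)} + C{\left(-100,-181 \right)}} = \sqrt{\frac{1}{170} - -498} = \sqrt{\frac{1}{170} + \left(-2 + 500\right)} = \sqrt{\frac{1}{170} + 498} = \sqrt{\frac{84661}{170}} = \frac{\sqrt{14392370}}{170}$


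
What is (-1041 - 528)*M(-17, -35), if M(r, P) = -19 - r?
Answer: 3138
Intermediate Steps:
(-1041 - 528)*M(-17, -35) = (-1041 - 528)*(-19 - 1*(-17)) = -1569*(-19 + 17) = -1569*(-2) = 3138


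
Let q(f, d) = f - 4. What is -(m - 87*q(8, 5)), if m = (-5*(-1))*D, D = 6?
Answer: 318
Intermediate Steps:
q(f, d) = -4 + f
m = 30 (m = -5*(-1)*6 = 5*6 = 30)
-(m - 87*q(8, 5)) = -(30 - 87*(-4 + 8)) = -(30 - 87*4) = -(30 - 348) = -1*(-318) = 318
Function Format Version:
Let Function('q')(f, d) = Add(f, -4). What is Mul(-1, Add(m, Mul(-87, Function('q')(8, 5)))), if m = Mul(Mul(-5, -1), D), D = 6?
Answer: 318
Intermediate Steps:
Function('q')(f, d) = Add(-4, f)
m = 30 (m = Mul(Mul(-5, -1), 6) = Mul(5, 6) = 30)
Mul(-1, Add(m, Mul(-87, Function('q')(8, 5)))) = Mul(-1, Add(30, Mul(-87, Add(-4, 8)))) = Mul(-1, Add(30, Mul(-87, 4))) = Mul(-1, Add(30, -348)) = Mul(-1, -318) = 318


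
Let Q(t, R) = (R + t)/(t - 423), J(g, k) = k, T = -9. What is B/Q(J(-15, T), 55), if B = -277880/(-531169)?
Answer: -60022080/12216887 ≈ -4.9130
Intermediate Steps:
B = 277880/531169 (B = -277880*(-1/531169) = 277880/531169 ≈ 0.52315)
Q(t, R) = (R + t)/(-423 + t)
B/Q(J(-15, T), 55) = 277880/(531169*(((55 - 9)/(-423 - 9)))) = 277880/(531169*((46/(-432)))) = 277880/(531169*((-1/432*46))) = 277880/(531169*(-23/216)) = (277880/531169)*(-216/23) = -60022080/12216887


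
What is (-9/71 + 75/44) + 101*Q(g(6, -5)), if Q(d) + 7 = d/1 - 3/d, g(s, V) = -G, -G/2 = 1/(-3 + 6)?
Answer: -10239743/9372 ≈ -1092.6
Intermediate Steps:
G = -⅔ (G = -2/(-3 + 6) = -2/3 = -2*⅓ = -⅔ ≈ -0.66667)
g(s, V) = ⅔ (g(s, V) = -1*(-⅔) = ⅔)
Q(d) = -7 + d - 3/d (Q(d) = -7 + (d/1 - 3/d) = -7 + (d*1 - 3/d) = -7 + (d - 3/d) = -7 + d - 3/d)
(-9/71 + 75/44) + 101*Q(g(6, -5)) = (-9/71 + 75/44) + 101*(-7 + ⅔ - 3/⅔) = (-9*1/71 + 75*(1/44)) + 101*(-7 + ⅔ - 3*3/2) = (-9/71 + 75/44) + 101*(-7 + ⅔ - 9/2) = 4929/3124 + 101*(-65/6) = 4929/3124 - 6565/6 = -10239743/9372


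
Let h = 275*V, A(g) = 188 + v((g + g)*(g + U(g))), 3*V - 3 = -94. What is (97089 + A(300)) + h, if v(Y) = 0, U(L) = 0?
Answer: 266806/3 ≈ 88935.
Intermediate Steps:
V = -91/3 (V = 1 + (⅓)*(-94) = 1 - 94/3 = -91/3 ≈ -30.333)
A(g) = 188 (A(g) = 188 + 0 = 188)
h = -25025/3 (h = 275*(-91/3) = -25025/3 ≈ -8341.7)
(97089 + A(300)) + h = (97089 + 188) - 25025/3 = 97277 - 25025/3 = 266806/3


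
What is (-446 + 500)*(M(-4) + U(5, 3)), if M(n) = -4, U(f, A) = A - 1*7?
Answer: -432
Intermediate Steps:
U(f, A) = -7 + A (U(f, A) = A - 7 = -7 + A)
(-446 + 500)*(M(-4) + U(5, 3)) = (-446 + 500)*(-4 + (-7 + 3)) = 54*(-4 - 4) = 54*(-8) = -432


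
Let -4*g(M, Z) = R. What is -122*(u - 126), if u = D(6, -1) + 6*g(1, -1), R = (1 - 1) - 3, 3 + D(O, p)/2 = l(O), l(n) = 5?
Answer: 14335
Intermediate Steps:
D(O, p) = 4 (D(O, p) = -6 + 2*5 = -6 + 10 = 4)
R = -3 (R = 0 - 3 = -3)
g(M, Z) = 3/4 (g(M, Z) = -1/4*(-3) = 3/4)
u = 17/2 (u = 4 + 6*(3/4) = 4 + 9/2 = 17/2 ≈ 8.5000)
-122*(u - 126) = -122*(17/2 - 126) = -122*(-235/2) = 14335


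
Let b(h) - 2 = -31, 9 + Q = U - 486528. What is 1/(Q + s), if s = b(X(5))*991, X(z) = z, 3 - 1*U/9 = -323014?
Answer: 1/2391877 ≈ 4.1808e-7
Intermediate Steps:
U = 2907153 (U = 27 - 9*(-323014) = 27 + 2907126 = 2907153)
Q = 2420616 (Q = -9 + (2907153 - 486528) = -9 + 2420625 = 2420616)
b(h) = -29 (b(h) = 2 - 31 = -29)
s = -28739 (s = -29*991 = -28739)
1/(Q + s) = 1/(2420616 - 28739) = 1/2391877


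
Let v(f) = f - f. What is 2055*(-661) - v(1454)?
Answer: -1358355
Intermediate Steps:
v(f) = 0
2055*(-661) - v(1454) = 2055*(-661) - 1*0 = -1358355 + 0 = -1358355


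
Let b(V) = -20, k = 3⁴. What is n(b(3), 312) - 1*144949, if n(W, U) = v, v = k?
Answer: -144868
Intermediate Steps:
k = 81
v = 81
n(W, U) = 81
n(b(3), 312) - 1*144949 = 81 - 1*144949 = 81 - 144949 = -144868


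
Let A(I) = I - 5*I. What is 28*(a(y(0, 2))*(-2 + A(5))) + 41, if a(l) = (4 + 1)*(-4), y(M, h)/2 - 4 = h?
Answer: 12361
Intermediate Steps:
y(M, h) = 8 + 2*h
A(I) = -4*I
a(l) = -20 (a(l) = 5*(-4) = -20)
28*(a(y(0, 2))*(-2 + A(5))) + 41 = 28*(-20*(-2 - 4*5)) + 41 = 28*(-20*(-2 - 20)) + 41 = 28*(-20*(-22)) + 41 = 28*440 + 41 = 12320 + 41 = 12361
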